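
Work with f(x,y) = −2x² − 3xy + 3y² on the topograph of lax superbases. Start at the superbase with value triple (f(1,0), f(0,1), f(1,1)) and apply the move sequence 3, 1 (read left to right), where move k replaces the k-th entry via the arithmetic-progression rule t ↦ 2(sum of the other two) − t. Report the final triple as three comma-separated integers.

start (-2,3,-2) = (f(1,0),f(0,1),f(1,1))
replace slot 3: 2·((-2)+3) − (-2) = 4 → (-2,3,4)
replace slot 1: 2·(3+4) − (-2) = 16 → (16,3,4)

16,3,4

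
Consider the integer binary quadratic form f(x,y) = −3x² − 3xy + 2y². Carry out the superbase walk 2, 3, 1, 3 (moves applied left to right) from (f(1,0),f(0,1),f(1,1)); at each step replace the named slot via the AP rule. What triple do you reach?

start (-3,2,-4) = (f(1,0),f(0,1),f(1,1))
replace slot 2: 2·((-3)+(-4)) − 2 = -16 → (-3,-16,-4)
replace slot 3: 2·((-3)+(-16)) − (-4) = -34 → (-3,-16,-34)
replace slot 1: 2·((-16)+(-34)) − (-3) = -97 → (-97,-16,-34)
replace slot 3: 2·((-97)+(-16)) − (-34) = -192 → (-97,-16,-192)

-97,-16,-192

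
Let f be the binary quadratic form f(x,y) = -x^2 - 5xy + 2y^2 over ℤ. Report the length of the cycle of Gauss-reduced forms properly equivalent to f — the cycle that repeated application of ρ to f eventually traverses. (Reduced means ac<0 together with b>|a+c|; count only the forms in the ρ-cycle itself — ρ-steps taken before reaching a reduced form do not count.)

D = 33, ⌊√D⌋ = 5
descent: ρ → (2,5,-1)  [lands on river]
river: ρ → (-1,5,2)
river: ρ → (2,3,-3)
river: ρ → (-3,3,2)
ρ-cycle length = 4 (tail of 1 descent step not counted)

4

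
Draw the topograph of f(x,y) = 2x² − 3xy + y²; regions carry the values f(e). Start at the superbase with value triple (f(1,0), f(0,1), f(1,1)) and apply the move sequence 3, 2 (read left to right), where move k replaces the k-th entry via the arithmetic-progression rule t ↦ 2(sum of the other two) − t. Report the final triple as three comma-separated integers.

start (2,1,0) = (f(1,0),f(0,1),f(1,1))
replace slot 3: 2·(2+1) − 0 = 6 → (2,1,6)
replace slot 2: 2·(2+6) − 1 = 15 → (2,15,6)

2,15,6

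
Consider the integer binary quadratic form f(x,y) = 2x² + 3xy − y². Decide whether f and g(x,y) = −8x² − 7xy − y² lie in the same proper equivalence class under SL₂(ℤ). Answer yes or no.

D₁ = 17, D₂ = 17
river cycle of f (length 6): (-1, 3, 2), (2, 1, -2), (-2, 3, 1), (1, 3, -2), (-2, 1, 2), (2, 3, -1)
river cycle of g (length 6): (-1, 3, 2), (2, 1, -2), (-2, 3, 1), (1, 3, -2), (-2, 1, 2), (2, 3, -1)
cycles coincide ⇒ equivalent

yes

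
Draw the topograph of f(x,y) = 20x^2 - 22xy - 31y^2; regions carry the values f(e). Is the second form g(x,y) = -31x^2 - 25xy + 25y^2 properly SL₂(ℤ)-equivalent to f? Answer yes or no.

D₁ = 2964, D₂ = 3725
discriminants differ ⇒ not SL₂(ℤ)-equivalent

no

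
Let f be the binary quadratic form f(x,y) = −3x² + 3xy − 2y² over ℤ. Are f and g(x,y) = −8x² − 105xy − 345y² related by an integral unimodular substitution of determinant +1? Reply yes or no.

D₁ = -15, D₂ = -15
f is negative-definite; reduce −f:
−f: translate: b→3 (≡-3 mod 6), so (3,-3,2)→(3,3,2)
−f: flip: (3,3,2)→(2,-3,3)
−f: translate: b→1 (≡-3 mod 4), so (2,-3,3)→(2,1,2)
−f: reduced (well bottom): (2,1,2) with a≤c, −a<b≤a
flip sign back: reduced form of f is (-2,-1,-2)
g is negative-definite; reduce −g:
−g: translate: b→-7 (≡105 mod 16), so (8,105,345)→(8,-7,2)
−g: flip: (8,-7,2)→(2,7,8)
−g: translate: b→-1 (≡7 mod 4), so (2,7,8)→(2,-1,2)
−g: flip: (2,-1,2)→(2,1,2)
−g: reduced (well bottom): (2,1,2) with a≤c, −a<b≤a
flip sign back: reduced form of g is (-2,-1,-2)
reduced forms (-2, -1, -2) vs (-2, -1, -2) ⇒ equivalent

yes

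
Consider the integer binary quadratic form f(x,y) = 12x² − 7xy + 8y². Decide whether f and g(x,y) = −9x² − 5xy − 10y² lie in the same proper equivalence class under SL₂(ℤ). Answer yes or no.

D₁ = -335, D₂ = -335
f: flip: (12,-7,8)→(8,7,12)
f: reduced (well bottom): (8,7,12) with a≤c, −a<b≤a
g is negative-definite; reduce −g:
−g: reduced (well bottom): (9,5,10) with a≤c, −a<b≤a
flip sign back: reduced form of g is (-9,-5,-10)
reduced forms (8, 7, 12) vs (-9, -5, -10) ⇒ inequivalent

no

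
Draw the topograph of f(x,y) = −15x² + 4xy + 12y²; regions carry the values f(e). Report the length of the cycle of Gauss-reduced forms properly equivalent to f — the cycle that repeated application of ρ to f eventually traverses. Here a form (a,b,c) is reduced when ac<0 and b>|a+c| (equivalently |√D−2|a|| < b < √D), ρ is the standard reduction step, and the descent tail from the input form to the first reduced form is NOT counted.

D = 736, ⌊√D⌋ = 27
river: ρ → (12,20,-7)
river: ρ → (-7,22,9)
river: ρ → (9,14,-15)
river: ρ → (-15,16,8)
river: ρ → (8,16,-15)
river: ρ → (-15,14,9)
river: ρ → (9,22,-7)
river: ρ → (-7,20,12)
river: ρ → (12,4,-15)
river: ρ → (-15,26,1)
river: ρ → (1,26,-15)
river: ρ → (-15,4,12)
ρ-cycle length = 12 (tail of 0 descent steps not counted)

12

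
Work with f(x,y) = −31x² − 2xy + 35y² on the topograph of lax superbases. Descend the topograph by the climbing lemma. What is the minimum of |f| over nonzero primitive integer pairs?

descent: ρ → (35,2,-31)
descent: ρ → (-31,60,6)  [lands on river]
river: ρ → (6,60,-31)
river: ρ → (-31,64,2)
river: ρ → (2,64,-31)
closes: descent 2, river 4
min |a| on river = 2

2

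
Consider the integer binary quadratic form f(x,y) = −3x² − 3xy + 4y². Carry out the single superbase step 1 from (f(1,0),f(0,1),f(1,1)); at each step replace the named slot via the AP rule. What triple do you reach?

start (-3,4,-2) = (f(1,0),f(0,1),f(1,1))
replace slot 1: 2·(4+(-2)) − (-3) = 7 → (7,4,-2)

7,4,-2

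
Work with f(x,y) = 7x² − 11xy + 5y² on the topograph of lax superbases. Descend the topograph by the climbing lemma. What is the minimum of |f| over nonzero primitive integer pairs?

translate: b→3 (≡-11 mod 14), so (7,-11,5)→(7,3,1)
flip: (7,3,1)→(1,-3,7)
translate: b→1 (≡-3 mod 2), so (1,-3,7)→(1,1,5)
reduced (well bottom): (1,1,5) with a≤c, −a<b≤a
well minimum = a = 1

1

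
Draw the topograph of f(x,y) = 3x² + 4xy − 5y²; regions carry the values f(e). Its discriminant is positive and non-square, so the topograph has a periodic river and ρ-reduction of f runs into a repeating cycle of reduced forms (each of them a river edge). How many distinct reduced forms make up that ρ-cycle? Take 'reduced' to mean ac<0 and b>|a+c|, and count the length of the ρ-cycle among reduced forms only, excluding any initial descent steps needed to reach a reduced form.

D = 76, ⌊√D⌋ = 8
river: ρ → (-5,6,2)
river: ρ → (2,6,-5)
river: ρ → (-5,4,3)
river: ρ → (3,8,-1)
river: ρ → (-1,8,3)
river: ρ → (3,4,-5)
ρ-cycle length = 6 (tail of 0 descent steps not counted)

6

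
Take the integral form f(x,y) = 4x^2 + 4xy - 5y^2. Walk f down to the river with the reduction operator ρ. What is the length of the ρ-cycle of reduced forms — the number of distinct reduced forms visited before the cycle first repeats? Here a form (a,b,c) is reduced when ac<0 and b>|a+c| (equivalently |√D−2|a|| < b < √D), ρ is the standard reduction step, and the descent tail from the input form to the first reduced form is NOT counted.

D = 96, ⌊√D⌋ = 9
river: ρ → (-5,6,3)
river: ρ → (3,6,-5)
river: ρ → (-5,4,4)
river: ρ → (4,4,-5)
ρ-cycle length = 4 (tail of 0 descent steps not counted)

4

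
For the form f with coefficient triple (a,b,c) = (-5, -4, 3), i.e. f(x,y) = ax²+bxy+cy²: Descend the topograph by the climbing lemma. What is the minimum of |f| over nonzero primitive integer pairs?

descent: ρ → (3,4,-5)  [lands on river]
river: ρ → (-5,6,2)
river: ρ → (2,6,-5)
river: ρ → (-5,4,3)
river: ρ → (3,8,-1)
river: ρ → (-1,8,3)
closes: descent 1, river 6
min |a| on river = 1

1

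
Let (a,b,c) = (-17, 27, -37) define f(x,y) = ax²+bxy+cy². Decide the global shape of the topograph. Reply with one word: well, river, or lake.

D = b²−4ac = 27² − 4·(-17)·(-37) = -1787
D < 0 ⇒ definite ⇒ every region one sign ⇒ single well

well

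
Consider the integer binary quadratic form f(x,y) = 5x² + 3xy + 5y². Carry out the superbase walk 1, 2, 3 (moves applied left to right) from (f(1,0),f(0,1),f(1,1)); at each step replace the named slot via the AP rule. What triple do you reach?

start (5,5,13) = (f(1,0),f(0,1),f(1,1))
replace slot 1: 2·(5+13) − 5 = 31 → (31,5,13)
replace slot 2: 2·(31+13) − 5 = 83 → (31,83,13)
replace slot 3: 2·(31+83) − 13 = 215 → (31,83,215)

31,83,215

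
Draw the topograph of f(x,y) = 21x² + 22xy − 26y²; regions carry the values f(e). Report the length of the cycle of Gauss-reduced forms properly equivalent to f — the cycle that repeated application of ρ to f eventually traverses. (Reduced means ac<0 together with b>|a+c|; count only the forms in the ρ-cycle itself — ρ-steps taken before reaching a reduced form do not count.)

D = 2668, ⌊√D⌋ = 51
river: ρ → (-26,30,17)
river: ρ → (17,38,-18)
river: ρ → (-18,34,21)
river: ρ → (21,50,-2)
river: ρ → (-2,50,21)
river: ρ → (21,34,-18)
river: ρ → (-18,38,17)
river: ρ → (17,30,-26)
river: ρ → (-26,22,21)
river: ρ → (21,20,-27)
river: ρ → (-27,34,14)
river: ρ → (14,50,-3)
river: ρ → (-3,46,46)
river: ρ → (46,46,-3)
river: ρ → (-3,50,14)
river: ρ → (14,34,-27)
river: ρ → (-27,20,21)
river: ρ → (21,22,-26)
ρ-cycle length = 18 (tail of 0 descent steps not counted)

18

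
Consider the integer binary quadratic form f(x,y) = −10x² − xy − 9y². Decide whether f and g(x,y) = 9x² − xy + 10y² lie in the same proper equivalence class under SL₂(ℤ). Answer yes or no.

D₁ = -359, D₂ = -359
f is negative-definite; reduce −f:
−f: flip: (10,1,9)→(9,-1,10)
−f: reduced (well bottom): (9,-1,10) with a≤c, −a<b≤a
flip sign back: reduced form of f is (-9,1,-10)
g: reduced (well bottom): (9,-1,10) with a≤c, −a<b≤a
reduced forms (-9, 1, -10) vs (9, -1, 10) ⇒ inequivalent

no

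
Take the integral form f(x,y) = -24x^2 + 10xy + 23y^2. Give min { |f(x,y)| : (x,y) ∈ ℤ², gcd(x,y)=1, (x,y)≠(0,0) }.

river: ρ → (23,36,-11)
river: ρ → (-11,30,32)
river: ρ → (32,34,-9)
river: ρ → (-9,38,24)
river: ρ → (24,10,-23)
river: ρ → (-23,36,11)
river: ρ → (11,30,-32)
river: ρ → (-32,34,9)
river: ρ → (9,38,-24)
river: ρ → (-24,10,23)
closes: descent 0, river 10
min |a| on river = 9

9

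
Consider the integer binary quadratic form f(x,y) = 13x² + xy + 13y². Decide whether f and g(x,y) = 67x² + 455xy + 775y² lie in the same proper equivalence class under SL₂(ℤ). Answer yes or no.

D₁ = -675, D₂ = -675
f: reduced (well bottom): (13,1,13) with a≤c, −a<b≤a
g: translate: b→53 (≡455 mod 134), so (67,455,775)→(67,53,13)
g: flip: (67,53,13)→(13,-53,67)
g: translate: b→-1 (≡-53 mod 26), so (13,-53,67)→(13,-1,13)
g: flip: (13,-1,13)→(13,1,13)
g: reduced (well bottom): (13,1,13) with a≤c, −a<b≤a
reduced forms (13, 1, 13) vs (13, 1, 13) ⇒ equivalent

yes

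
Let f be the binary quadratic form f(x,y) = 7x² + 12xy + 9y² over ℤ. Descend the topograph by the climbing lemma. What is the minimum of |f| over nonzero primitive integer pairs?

translate: b→-2 (≡12 mod 14), so (7,12,9)→(7,-2,4)
flip: (7,-2,4)→(4,2,7)
reduced (well bottom): (4,2,7) with a≤c, −a<b≤a
well minimum = a = 4

4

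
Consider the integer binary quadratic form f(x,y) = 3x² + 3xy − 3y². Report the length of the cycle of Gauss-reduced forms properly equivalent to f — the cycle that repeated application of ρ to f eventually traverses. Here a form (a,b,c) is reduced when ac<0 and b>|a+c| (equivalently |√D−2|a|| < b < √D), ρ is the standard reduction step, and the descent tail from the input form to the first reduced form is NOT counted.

D = 45, ⌊√D⌋ = 6
river: ρ → (-3,3,3)
river: ρ → (3,3,-3)
ρ-cycle length = 2 (tail of 0 descent steps not counted)

2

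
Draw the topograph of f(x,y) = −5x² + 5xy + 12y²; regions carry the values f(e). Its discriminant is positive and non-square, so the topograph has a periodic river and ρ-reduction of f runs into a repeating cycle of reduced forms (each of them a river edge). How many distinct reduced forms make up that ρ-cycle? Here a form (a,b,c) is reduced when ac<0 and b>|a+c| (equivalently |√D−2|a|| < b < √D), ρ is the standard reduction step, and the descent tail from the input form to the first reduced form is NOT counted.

D = 265, ⌊√D⌋ = 16
descent: ρ → (12,-5,-5)
descent: ρ → (-5,15,2)  [lands on river]
river: ρ → (2,13,-12)
river: ρ → (-12,11,3)
river: ρ → (3,13,-8)
river: ρ → (-8,3,8)
river: ρ → (8,13,-3)
river: ρ → (-3,11,12)
river: ρ → (12,13,-2)
river: ρ → (-2,15,5)
river: ρ → (5,15,-2)
river: ρ → (-2,13,12)
river: ρ → (12,11,-3)
river: ρ → (-3,13,8)
river: ρ → (8,3,-8)
river: ρ → (-8,13,3)
river: ρ → (3,11,-12)
river: ρ → (-12,13,2)
river: ρ → (2,15,-5)
ρ-cycle length = 18 (tail of 2 descent steps not counted)

18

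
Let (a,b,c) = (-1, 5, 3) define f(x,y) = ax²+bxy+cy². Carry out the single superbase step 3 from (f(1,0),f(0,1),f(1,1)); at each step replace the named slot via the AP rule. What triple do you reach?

start (-1,3,7) = (f(1,0),f(0,1),f(1,1))
replace slot 3: 2·((-1)+3) − 7 = -3 → (-1,3,-3)

-1,3,-3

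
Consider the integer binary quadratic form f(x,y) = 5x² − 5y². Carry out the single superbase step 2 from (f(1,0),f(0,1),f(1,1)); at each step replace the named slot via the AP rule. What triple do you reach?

start (5,-5,0) = (f(1,0),f(0,1),f(1,1))
replace slot 2: 2·(5+0) − (-5) = 15 → (5,15,0)

5,15,0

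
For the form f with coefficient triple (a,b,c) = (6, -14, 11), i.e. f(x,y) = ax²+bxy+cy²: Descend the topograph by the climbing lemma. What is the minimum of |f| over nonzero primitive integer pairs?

translate: b→-2 (≡-14 mod 12), so (6,-14,11)→(6,-2,3)
flip: (6,-2,3)→(3,2,6)
reduced (well bottom): (3,2,6) with a≤c, −a<b≤a
well minimum = a = 3

3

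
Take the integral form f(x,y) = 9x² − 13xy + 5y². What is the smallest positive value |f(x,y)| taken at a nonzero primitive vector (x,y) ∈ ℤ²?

translate: b→5 (≡-13 mod 18), so (9,-13,5)→(9,5,1)
flip: (9,5,1)→(1,-5,9)
translate: b→1 (≡-5 mod 2), so (1,-5,9)→(1,1,3)
reduced (well bottom): (1,1,3) with a≤c, −a<b≤a
well minimum = a = 1

1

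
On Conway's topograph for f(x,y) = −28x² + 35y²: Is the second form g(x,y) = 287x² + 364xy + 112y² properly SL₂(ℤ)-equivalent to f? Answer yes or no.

D₁ = 3920, D₂ = 3920
river cycle of f (length 2): (-28, 56, 7), (7, 56, -28)
river cycle of g (length 2): (7, 56, -28), (-28, 56, 7)
cycles coincide ⇒ equivalent

yes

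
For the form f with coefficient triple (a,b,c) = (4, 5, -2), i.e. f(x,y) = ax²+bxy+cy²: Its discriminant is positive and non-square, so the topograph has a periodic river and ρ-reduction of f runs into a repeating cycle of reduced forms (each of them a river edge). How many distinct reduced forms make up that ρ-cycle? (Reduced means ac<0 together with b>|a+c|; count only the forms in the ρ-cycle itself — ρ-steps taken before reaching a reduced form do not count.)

D = 57, ⌊√D⌋ = 7
river: ρ → (-2,7,1)
river: ρ → (1,7,-2)
river: ρ → (-2,5,4)
river: ρ → (4,3,-3)
river: ρ → (-3,3,4)
river: ρ → (4,5,-2)
ρ-cycle length = 6 (tail of 0 descent steps not counted)

6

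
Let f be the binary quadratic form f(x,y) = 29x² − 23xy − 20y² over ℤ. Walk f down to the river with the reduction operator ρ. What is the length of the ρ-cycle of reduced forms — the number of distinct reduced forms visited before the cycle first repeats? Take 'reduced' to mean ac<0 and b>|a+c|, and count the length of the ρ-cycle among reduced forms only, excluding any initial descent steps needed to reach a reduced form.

D = 2849, ⌊√D⌋ = 53
descent: ρ → (-20,23,29)  [lands on river]
river: ρ → (29,35,-14)
river: ρ → (-14,49,8)
river: ρ → (8,47,-20)
river: ρ → (-20,33,22)
river: ρ → (22,11,-31)
river: ρ → (-31,51,2)
river: ρ → (2,53,-5)
river: ρ → (-5,47,32)
river: ρ → (32,17,-20)
ρ-cycle length = 10 (tail of 1 descent step not counted)

10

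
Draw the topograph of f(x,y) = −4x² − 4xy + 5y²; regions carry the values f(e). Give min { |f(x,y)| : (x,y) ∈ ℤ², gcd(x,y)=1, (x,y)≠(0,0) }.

descent: ρ → (5,4,-4)  [lands on river]
river: ρ → (-4,4,5)
river: ρ → (5,6,-3)
river: ρ → (-3,6,5)
closes: descent 1, river 4
min |a| on river = 3

3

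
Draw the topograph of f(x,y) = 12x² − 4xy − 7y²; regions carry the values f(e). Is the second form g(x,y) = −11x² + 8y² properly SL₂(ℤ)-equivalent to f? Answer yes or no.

D₁ = 352, D₂ = 352
river cycle of f (length 6): (-7, 18, 1), (1, 18, -7), (-7, 10, 9), (9, 8, -8), (-8, 8, 9), (9, 10, -7)
river cycle of g (length 6): (8, 16, -3), (-3, 14, 13), (13, 12, -4), (-4, 12, 13), (13, 14, -3), (-3, 16, 8)
cycles differ ⇒ inequivalent

no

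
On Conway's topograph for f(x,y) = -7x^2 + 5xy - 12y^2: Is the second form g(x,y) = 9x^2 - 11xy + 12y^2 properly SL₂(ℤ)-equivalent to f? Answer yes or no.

D₁ = -311, D₂ = -311
f is negative-definite; reduce −f:
−f: reduced (well bottom): (7,-5,12) with a≤c, −a<b≤a
flip sign back: reduced form of f is (-7,5,-12)
g: translate: b→7 (≡-11 mod 18), so (9,-11,12)→(9,7,10)
g: reduced (well bottom): (9,7,10) with a≤c, −a<b≤a
reduced forms (-7, 5, -12) vs (9, 7, 10) ⇒ inequivalent

no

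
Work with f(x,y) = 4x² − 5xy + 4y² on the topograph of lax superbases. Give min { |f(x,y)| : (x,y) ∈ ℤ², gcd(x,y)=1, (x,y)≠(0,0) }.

translate: b→3 (≡-5 mod 8), so (4,-5,4)→(4,3,3)
flip: (4,3,3)→(3,-3,4)
translate: b→3 (≡-3 mod 6), so (3,-3,4)→(3,3,4)
reduced (well bottom): (3,3,4) with a≤c, −a<b≤a
well minimum = a = 3

3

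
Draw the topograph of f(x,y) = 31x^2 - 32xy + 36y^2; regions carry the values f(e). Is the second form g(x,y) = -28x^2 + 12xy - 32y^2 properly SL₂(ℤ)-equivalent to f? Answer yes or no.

D₁ = -3440, D₂ = -3440
f: translate: b→30 (≡-32 mod 62), so (31,-32,36)→(31,30,35)
f: reduced (well bottom): (31,30,35) with a≤c, −a<b≤a
g is negative-definite; reduce −g:
−g: reduced (well bottom): (28,-12,32) with a≤c, −a<b≤a
flip sign back: reduced form of g is (-28,12,-32)
reduced forms (31, 30, 35) vs (-28, 12, -32) ⇒ inequivalent

no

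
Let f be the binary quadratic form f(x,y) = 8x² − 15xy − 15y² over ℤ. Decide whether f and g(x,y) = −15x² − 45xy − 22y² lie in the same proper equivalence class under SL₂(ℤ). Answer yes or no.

D₁ = 705, D₂ = 705
river cycle of f (length 14): (-15, 15, 8), (8, 17, -13), (-13, 9, 12), (12, 15, -10), (-10, 25, 2), (2, 23, -22), (-22, 21, 3), (3, 21, -22), (-22, 23, 2), (2, 25, -10), … (4 more)
river cycle of g (length 14): (8, 15, -15), (-15, 15, 8), (8, 17, -13), (-13, 9, 12), (12, 15, -10), (-10, 25, 2), (2, 23, -22), (-22, 21, 3), (3, 21, -22), (-22, 23, 2), … (4 more)
cycles coincide ⇒ equivalent

yes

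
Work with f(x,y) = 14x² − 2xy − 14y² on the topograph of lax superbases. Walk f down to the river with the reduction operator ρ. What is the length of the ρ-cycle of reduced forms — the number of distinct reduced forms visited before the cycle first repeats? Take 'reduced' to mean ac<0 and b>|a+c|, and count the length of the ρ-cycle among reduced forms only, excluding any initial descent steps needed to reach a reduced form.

D = 788, ⌊√D⌋ = 28
descent: ρ → (-14,2,14)  [lands on river]
river: ρ → (14,26,-2)
river: ρ → (-2,26,14)
river: ρ → (14,2,-14)
river: ρ → (-14,26,2)
river: ρ → (2,26,-14)
ρ-cycle length = 6 (tail of 1 descent step not counted)

6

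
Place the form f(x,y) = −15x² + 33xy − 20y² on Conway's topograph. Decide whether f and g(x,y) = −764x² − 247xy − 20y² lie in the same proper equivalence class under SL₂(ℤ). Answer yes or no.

D₁ = -111, D₂ = -111
f is negative-definite; reduce −f:
−f: translate: b→-3 (≡-33 mod 30), so (15,-33,20)→(15,-3,2)
−f: flip: (15,-3,2)→(2,3,15)
−f: translate: b→-1 (≡3 mod 4), so (2,3,15)→(2,-1,14)
−f: reduced (well bottom): (2,-1,14) with a≤c, −a<b≤a
flip sign back: reduced form of f is (-2,1,-14)
g is negative-definite; reduce −g:
−g: flip: (764,247,20)→(20,-247,764)
−g: translate: b→-7 (≡-247 mod 40), so (20,-247,764)→(20,-7,2)
−g: flip: (20,-7,2)→(2,7,20)
−g: translate: b→-1 (≡7 mod 4), so (2,7,20)→(2,-1,14)
−g: reduced (well bottom): (2,-1,14) with a≤c, −a<b≤a
flip sign back: reduced form of g is (-2,1,-14)
reduced forms (-2, 1, -14) vs (-2, 1, -14) ⇒ equivalent

yes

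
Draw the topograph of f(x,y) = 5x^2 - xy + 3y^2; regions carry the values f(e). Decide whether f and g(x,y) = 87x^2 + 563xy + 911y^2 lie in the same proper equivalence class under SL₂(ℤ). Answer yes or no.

D₁ = -59, D₂ = -59
f: flip: (5,-1,3)→(3,1,5)
f: reduced (well bottom): (3,1,5) with a≤c, −a<b≤a
g: translate: b→41 (≡563 mod 174), so (87,563,911)→(87,41,5)
g: flip: (87,41,5)→(5,-41,87)
g: translate: b→-1 (≡-41 mod 10), so (5,-41,87)→(5,-1,3)
g: flip: (5,-1,3)→(3,1,5)
g: reduced (well bottom): (3,1,5) with a≤c, −a<b≤a
reduced forms (3, 1, 5) vs (3, 1, 5) ⇒ equivalent

yes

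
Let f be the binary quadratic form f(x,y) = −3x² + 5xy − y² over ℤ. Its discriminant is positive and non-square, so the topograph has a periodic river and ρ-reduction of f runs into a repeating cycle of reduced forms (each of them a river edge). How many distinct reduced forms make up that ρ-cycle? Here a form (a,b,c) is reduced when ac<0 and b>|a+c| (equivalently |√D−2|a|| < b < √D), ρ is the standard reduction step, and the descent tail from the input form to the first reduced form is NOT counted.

D = 13, ⌊√D⌋ = 3
descent: ρ → (-1,3,1)  [lands on river]
river: ρ → (1,3,-1)
ρ-cycle length = 2 (tail of 1 descent step not counted)

2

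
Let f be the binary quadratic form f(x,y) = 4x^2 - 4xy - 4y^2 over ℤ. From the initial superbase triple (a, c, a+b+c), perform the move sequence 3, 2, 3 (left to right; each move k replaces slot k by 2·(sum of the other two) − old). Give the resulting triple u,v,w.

start (4,-4,-4) = (f(1,0),f(0,1),f(1,1))
replace slot 3: 2·(4+(-4)) − (-4) = 4 → (4,-4,4)
replace slot 2: 2·(4+4) − (-4) = 20 → (4,20,4)
replace slot 3: 2·(4+20) − 4 = 44 → (4,20,44)

4,20,44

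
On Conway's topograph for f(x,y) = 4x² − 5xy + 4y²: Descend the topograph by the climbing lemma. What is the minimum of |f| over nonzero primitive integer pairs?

translate: b→3 (≡-5 mod 8), so (4,-5,4)→(4,3,3)
flip: (4,3,3)→(3,-3,4)
translate: b→3 (≡-3 mod 6), so (3,-3,4)→(3,3,4)
reduced (well bottom): (3,3,4) with a≤c, −a<b≤a
well minimum = a = 3

3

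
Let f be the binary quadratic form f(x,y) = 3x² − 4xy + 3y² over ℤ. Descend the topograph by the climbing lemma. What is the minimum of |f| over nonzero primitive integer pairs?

translate: b→2 (≡-4 mod 6), so (3,-4,3)→(3,2,2)
flip: (3,2,2)→(2,-2,3)
translate: b→2 (≡-2 mod 4), so (2,-2,3)→(2,2,3)
reduced (well bottom): (2,2,3) with a≤c, −a<b≤a
well minimum = a = 2

2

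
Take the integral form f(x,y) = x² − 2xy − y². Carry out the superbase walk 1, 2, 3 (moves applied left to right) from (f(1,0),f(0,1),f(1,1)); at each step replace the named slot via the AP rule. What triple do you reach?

start (1,-1,-2) = (f(1,0),f(0,1),f(1,1))
replace slot 1: 2·((-1)+(-2)) − 1 = -7 → (-7,-1,-2)
replace slot 2: 2·((-7)+(-2)) − (-1) = -17 → (-7,-17,-2)
replace slot 3: 2·((-7)+(-17)) − (-2) = -46 → (-7,-17,-46)

-7,-17,-46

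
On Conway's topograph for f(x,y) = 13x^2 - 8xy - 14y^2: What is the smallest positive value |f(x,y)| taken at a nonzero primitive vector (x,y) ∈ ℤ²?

descent: ρ → (-14,8,13)  [lands on river]
river: ρ → (13,18,-9)
river: ρ → (-9,18,13)
river: ρ → (13,8,-14)
river: ρ → (-14,20,7)
river: ρ → (7,22,-11)
river: ρ → (-11,22,7)
river: ρ → (7,20,-14)
closes: descent 1, river 8
min |a| on river = 7

7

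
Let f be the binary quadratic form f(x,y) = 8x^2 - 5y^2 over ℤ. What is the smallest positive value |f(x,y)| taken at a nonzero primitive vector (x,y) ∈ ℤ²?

descent: ρ → (-5,10,3)  [lands on river]
river: ρ → (3,8,-8)
river: ρ → (-8,8,3)
river: ρ → (3,10,-5)
closes: descent 1, river 4
min |a| on river = 3

3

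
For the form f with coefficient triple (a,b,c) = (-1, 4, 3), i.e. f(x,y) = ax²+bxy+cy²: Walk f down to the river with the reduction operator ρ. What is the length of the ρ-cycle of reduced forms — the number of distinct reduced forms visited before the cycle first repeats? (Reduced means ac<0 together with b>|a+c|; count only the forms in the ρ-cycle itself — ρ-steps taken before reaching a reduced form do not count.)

D = 28, ⌊√D⌋ = 5
river: ρ → (3,2,-2)
river: ρ → (-2,2,3)
river: ρ → (3,4,-1)
river: ρ → (-1,4,3)
ρ-cycle length = 4 (tail of 0 descent steps not counted)

4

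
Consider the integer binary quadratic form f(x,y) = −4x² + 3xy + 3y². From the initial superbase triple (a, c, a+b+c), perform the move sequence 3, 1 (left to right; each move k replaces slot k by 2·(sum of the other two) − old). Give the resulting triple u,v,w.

start (-4,3,2) = (f(1,0),f(0,1),f(1,1))
replace slot 3: 2·((-4)+3) − 2 = -4 → (-4,3,-4)
replace slot 1: 2·(3+(-4)) − (-4) = 2 → (2,3,-4)

2,3,-4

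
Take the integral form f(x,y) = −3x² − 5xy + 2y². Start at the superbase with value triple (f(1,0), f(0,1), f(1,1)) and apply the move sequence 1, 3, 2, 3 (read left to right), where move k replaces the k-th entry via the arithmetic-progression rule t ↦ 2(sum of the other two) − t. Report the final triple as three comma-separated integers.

start (-3,2,-6) = (f(1,0),f(0,1),f(1,1))
replace slot 1: 2·(2+(-6)) − (-3) = -5 → (-5,2,-6)
replace slot 3: 2·((-5)+2) − (-6) = 0 → (-5,2,0)
replace slot 2: 2·((-5)+0) − 2 = -12 → (-5,-12,0)
replace slot 3: 2·((-5)+(-12)) − 0 = -34 → (-5,-12,-34)

-5,-12,-34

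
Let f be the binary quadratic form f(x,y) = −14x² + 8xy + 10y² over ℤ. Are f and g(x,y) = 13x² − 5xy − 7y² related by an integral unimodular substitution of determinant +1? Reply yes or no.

D₁ = 624, D₂ = 389
discriminants differ ⇒ not SL₂(ℤ)-equivalent

no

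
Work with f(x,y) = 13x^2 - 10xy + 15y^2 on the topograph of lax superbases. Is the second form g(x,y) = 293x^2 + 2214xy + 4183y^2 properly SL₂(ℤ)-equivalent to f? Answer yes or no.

D₁ = -680, D₂ = -680
f: reduced (well bottom): (13,-10,15) with a≤c, −a<b≤a
g: translate: b→-130 (≡2214 mod 586), so (293,2214,4183)→(293,-130,15)
g: flip: (293,-130,15)→(15,130,293)
g: translate: b→10 (≡130 mod 30), so (15,130,293)→(15,10,13)
g: flip: (15,10,13)→(13,-10,15)
g: reduced (well bottom): (13,-10,15) with a≤c, −a<b≤a
reduced forms (13, -10, 15) vs (13, -10, 15) ⇒ equivalent

yes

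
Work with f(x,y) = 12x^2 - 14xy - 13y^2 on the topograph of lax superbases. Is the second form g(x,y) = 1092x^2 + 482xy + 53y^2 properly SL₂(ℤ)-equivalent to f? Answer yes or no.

D₁ = 820, D₂ = 820
river cycle of f (length 12): (-13, 14, 12), (12, 10, -15), (-15, 20, 7), (7, 22, -12), (-12, 26, 3), (3, 28, -3), (-3, 26, 12), (12, 22, -7), (-7, 20, 15), (15, 10, -12), … (2 more)
river cycle of g (length 12): (7, 22, -12), (-12, 26, 3), (3, 28, -3), (-3, 26, 12), (12, 22, -7), (-7, 20, 15), (15, 10, -12), (-12, 14, 13), (13, 12, -13), (-13, 14, 12), … (2 more)
cycles coincide ⇒ equivalent

yes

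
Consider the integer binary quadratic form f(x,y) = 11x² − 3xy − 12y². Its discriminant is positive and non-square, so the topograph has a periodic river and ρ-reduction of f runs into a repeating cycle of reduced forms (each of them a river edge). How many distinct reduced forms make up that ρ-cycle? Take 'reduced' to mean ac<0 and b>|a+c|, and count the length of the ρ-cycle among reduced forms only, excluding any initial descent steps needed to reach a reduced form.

D = 537, ⌊√D⌋ = 23
descent: ρ → (-12,3,11)  [lands on river]
river: ρ → (11,19,-4)
river: ρ → (-4,21,6)
river: ρ → (6,15,-13)
river: ρ → (-13,11,8)
river: ρ → (8,21,-3)
river: ρ → (-3,21,8)
river: ρ → (8,11,-13)
river: ρ → (-13,15,6)
river: ρ → (6,21,-4)
river: ρ → (-4,19,11)
river: ρ → (11,3,-12)
river: ρ → (-12,21,2)
river: ρ → (2,23,-1)
river: ρ → (-1,23,2)
river: ρ → (2,21,-12)
ρ-cycle length = 16 (tail of 1 descent step not counted)

16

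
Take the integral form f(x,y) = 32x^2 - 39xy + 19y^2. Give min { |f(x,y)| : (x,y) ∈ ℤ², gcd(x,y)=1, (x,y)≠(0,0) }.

translate: b→25 (≡-39 mod 64), so (32,-39,19)→(32,25,12)
flip: (32,25,12)→(12,-25,32)
translate: b→-1 (≡-25 mod 24), so (12,-25,32)→(12,-1,19)
reduced (well bottom): (12,-1,19) with a≤c, −a<b≤a
well minimum = a = 12

12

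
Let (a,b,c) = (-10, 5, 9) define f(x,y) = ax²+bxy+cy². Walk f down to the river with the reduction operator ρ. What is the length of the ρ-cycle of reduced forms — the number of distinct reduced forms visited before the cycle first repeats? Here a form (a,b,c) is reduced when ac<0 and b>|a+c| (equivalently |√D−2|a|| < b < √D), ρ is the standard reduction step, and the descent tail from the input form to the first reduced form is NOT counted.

D = 385, ⌊√D⌋ = 19
river: ρ → (9,13,-6)
river: ρ → (-6,11,11)
river: ρ → (11,11,-6)
river: ρ → (-6,13,9)
river: ρ → (9,5,-10)
river: ρ → (-10,15,4)
river: ρ → (4,17,-6)
river: ρ → (-6,19,1)
river: ρ → (1,19,-6)
river: ρ → (-6,17,4)
river: ρ → (4,15,-10)
river: ρ → (-10,5,9)
ρ-cycle length = 12 (tail of 0 descent steps not counted)

12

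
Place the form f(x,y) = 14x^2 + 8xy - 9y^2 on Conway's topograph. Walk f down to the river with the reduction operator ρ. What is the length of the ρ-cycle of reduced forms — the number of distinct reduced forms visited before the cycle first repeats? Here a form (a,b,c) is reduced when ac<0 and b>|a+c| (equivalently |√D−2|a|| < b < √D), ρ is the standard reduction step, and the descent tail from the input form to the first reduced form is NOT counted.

D = 568, ⌊√D⌋ = 23
river: ρ → (-9,10,13)
river: ρ → (13,16,-6)
river: ρ → (-6,20,7)
river: ρ → (7,22,-3)
river: ρ → (-3,20,14)
river: ρ → (14,8,-9)
ρ-cycle length = 6 (tail of 0 descent steps not counted)

6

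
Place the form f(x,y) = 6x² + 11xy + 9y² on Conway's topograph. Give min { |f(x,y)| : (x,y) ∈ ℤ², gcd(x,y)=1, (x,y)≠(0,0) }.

translate: b→-1 (≡11 mod 12), so (6,11,9)→(6,-1,4)
flip: (6,-1,4)→(4,1,6)
reduced (well bottom): (4,1,6) with a≤c, −a<b≤a
well minimum = a = 4

4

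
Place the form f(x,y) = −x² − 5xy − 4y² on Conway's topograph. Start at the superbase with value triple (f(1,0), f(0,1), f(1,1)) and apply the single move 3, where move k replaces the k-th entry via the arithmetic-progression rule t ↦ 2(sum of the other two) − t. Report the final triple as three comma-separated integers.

start (-1,-4,-10) = (f(1,0),f(0,1),f(1,1))
replace slot 3: 2·((-1)+(-4)) − (-10) = 0 → (-1,-4,0)

-1,-4,0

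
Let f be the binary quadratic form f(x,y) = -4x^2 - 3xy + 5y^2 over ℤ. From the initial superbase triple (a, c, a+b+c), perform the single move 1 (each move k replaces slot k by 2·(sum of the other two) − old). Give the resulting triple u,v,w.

start (-4,5,-2) = (f(1,0),f(0,1),f(1,1))
replace slot 1: 2·(5+(-2)) − (-4) = 10 → (10,5,-2)

10,5,-2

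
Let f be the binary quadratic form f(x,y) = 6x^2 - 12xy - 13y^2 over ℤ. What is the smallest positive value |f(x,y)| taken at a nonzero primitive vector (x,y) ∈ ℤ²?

descent: ρ → (-13,12,6)  [lands on river]
river: ρ → (6,12,-13)
river: ρ → (-13,14,5)
river: ρ → (5,16,-10)
river: ρ → (-10,4,11)
river: ρ → (11,18,-3)
river: ρ → (-3,18,11)
river: ρ → (11,4,-10)
river: ρ → (-10,16,5)
river: ρ → (5,14,-13)
closes: descent 1, river 10
min |a| on river = 3

3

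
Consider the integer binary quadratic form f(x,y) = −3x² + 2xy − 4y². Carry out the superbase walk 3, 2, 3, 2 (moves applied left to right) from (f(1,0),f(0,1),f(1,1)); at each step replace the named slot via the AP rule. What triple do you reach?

start (-3,-4,-5) = (f(1,0),f(0,1),f(1,1))
replace slot 3: 2·((-3)+(-4)) − (-5) = -9 → (-3,-4,-9)
replace slot 2: 2·((-3)+(-9)) − (-4) = -20 → (-3,-20,-9)
replace slot 3: 2·((-3)+(-20)) − (-9) = -37 → (-3,-20,-37)
replace slot 2: 2·((-3)+(-37)) − (-20) = -60 → (-3,-60,-37)

-3,-60,-37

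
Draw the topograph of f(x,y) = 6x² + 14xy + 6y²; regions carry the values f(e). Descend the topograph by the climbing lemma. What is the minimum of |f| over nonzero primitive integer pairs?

descent: ρ → (6,-2,-2)
descent: ρ → (-2,6,2)  [lands on river]
river: ρ → (2,6,-2)
closes: descent 2, river 2
min |a| on river = 2

2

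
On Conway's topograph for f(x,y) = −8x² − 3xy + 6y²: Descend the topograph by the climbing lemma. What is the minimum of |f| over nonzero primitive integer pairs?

descent: ρ → (6,3,-8)  [lands on river]
river: ρ → (-8,13,1)
river: ρ → (1,13,-8)
river: ρ → (-8,3,6)
river: ρ → (6,9,-5)
river: ρ → (-5,11,4)
river: ρ → (4,13,-2)
river: ρ → (-2,11,10)
river: ρ → (10,9,-3)
river: ρ → (-3,9,10)
river: ρ → (10,11,-2)
river: ρ → (-2,13,4)
river: ρ → (4,11,-5)
river: ρ → (-5,9,6)
closes: descent 1, river 14
min |a| on river = 1

1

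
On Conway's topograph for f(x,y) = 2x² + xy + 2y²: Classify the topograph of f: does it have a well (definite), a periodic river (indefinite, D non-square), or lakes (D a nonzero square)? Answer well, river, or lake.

D = b²−4ac = 1² − 4·2·2 = -15
D < 0 ⇒ definite ⇒ every region one sign ⇒ single well

well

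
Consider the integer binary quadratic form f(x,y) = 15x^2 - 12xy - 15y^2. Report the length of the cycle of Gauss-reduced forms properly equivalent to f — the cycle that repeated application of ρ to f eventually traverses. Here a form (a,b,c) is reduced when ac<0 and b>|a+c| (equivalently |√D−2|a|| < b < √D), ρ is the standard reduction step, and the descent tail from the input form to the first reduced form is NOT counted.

D = 1044, ⌊√D⌋ = 32
descent: ρ → (-15,12,15)  [lands on river]
river: ρ → (15,18,-12)
river: ρ → (-12,30,3)
river: ρ → (3,30,-12)
river: ρ → (-12,18,15)
river: ρ → (15,12,-15)
river: ρ → (-15,18,12)
river: ρ → (12,30,-3)
river: ρ → (-3,30,12)
river: ρ → (12,18,-15)
ρ-cycle length = 10 (tail of 1 descent step not counted)

10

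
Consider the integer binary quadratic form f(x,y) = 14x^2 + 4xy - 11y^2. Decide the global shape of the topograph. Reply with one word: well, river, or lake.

D = b²−4ac = 4² − 4·14·(-11) = 632
D > 0 non-square ⇒ indefinite ⇒ periodic river

river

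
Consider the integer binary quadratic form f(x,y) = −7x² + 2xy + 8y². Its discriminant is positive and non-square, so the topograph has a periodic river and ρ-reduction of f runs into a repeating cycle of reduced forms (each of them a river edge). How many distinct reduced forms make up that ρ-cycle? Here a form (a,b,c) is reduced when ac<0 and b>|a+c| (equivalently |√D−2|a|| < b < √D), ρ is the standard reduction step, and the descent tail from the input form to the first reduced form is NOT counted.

D = 228, ⌊√D⌋ = 15
river: ρ → (8,14,-1)
river: ρ → (-1,14,8)
river: ρ → (8,2,-7)
river: ρ → (-7,12,3)
river: ρ → (3,12,-7)
river: ρ → (-7,2,8)
ρ-cycle length = 6 (tail of 0 descent steps not counted)

6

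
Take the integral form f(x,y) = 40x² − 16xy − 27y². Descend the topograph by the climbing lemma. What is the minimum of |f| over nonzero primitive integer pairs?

descent: ρ → (-27,16,40)  [lands on river]
river: ρ → (40,64,-3)
river: ρ → (-3,62,61)
river: ρ → (61,60,-4)
river: ρ → (-4,60,61)
river: ρ → (61,62,-3)
river: ρ → (-3,64,40)
river: ρ → (40,16,-27)
river: ρ → (-27,38,29)
river: ρ → (29,20,-36)
river: ρ → (-36,52,13)
river: ρ → (13,52,-36)
river: ρ → (-36,20,29)
river: ρ → (29,38,-27)
closes: descent 1, river 14
min |a| on river = 3

3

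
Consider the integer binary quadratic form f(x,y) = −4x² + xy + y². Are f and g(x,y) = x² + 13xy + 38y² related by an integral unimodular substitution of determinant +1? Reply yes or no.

D₁ = 17, D₂ = 17
river cycle of f (length 6): (1, 3, -2), (-2, 1, 2), (2, 3, -1), (-1, 3, 2), (2, 1, -2), (-2, 3, 1)
river cycle of g (length 6): (1, 3, -2), (-2, 1, 2), (2, 3, -1), (-1, 3, 2), (2, 1, -2), (-2, 3, 1)
cycles coincide ⇒ equivalent

yes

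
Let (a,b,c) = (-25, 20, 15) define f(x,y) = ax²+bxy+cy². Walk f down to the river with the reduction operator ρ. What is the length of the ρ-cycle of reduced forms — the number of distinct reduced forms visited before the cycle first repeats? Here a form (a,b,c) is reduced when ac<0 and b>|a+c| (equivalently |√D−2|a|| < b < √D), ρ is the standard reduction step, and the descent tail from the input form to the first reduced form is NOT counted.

D = 1900, ⌊√D⌋ = 43
river: ρ → (15,40,-5)
river: ρ → (-5,40,15)
river: ρ → (15,20,-25)
river: ρ → (-25,30,10)
river: ρ → (10,30,-25)
river: ρ → (-25,20,15)
ρ-cycle length = 6 (tail of 0 descent steps not counted)

6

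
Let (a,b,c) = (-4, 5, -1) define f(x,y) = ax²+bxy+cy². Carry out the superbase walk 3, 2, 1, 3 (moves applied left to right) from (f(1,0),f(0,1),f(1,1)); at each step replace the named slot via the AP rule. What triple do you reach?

start (-4,-1,0) = (f(1,0),f(0,1),f(1,1))
replace slot 3: 2·((-4)+(-1)) − 0 = -10 → (-4,-1,-10)
replace slot 2: 2·((-4)+(-10)) − (-1) = -27 → (-4,-27,-10)
replace slot 1: 2·((-27)+(-10)) − (-4) = -70 → (-70,-27,-10)
replace slot 3: 2·((-70)+(-27)) − (-10) = -184 → (-70,-27,-184)

-70,-27,-184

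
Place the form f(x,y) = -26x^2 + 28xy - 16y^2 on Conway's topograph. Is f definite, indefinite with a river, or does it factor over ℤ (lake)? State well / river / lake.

D = b²−4ac = 28² − 4·(-26)·(-16) = -880
D < 0 ⇒ definite ⇒ every region one sign ⇒ single well

well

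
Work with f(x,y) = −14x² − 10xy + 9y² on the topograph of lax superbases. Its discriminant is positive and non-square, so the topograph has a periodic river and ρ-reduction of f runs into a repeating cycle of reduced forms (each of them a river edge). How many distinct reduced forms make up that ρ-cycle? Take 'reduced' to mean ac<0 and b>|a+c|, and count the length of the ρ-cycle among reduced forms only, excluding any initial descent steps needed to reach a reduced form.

D = 604, ⌊√D⌋ = 24
descent: ρ → (9,10,-14)  [lands on river]
river: ρ → (-14,18,5)
river: ρ → (5,22,-6)
river: ρ → (-6,14,17)
river: ρ → (17,20,-3)
river: ρ → (-3,22,10)
river: ρ → (10,18,-7)
river: ρ → (-7,24,1)
river: ρ → (1,24,-7)
river: ρ → (-7,18,10)
river: ρ → (10,22,-3)
river: ρ → (-3,20,17)
river: ρ → (17,14,-6)
river: ρ → (-6,22,5)
river: ρ → (5,18,-14)
river: ρ → (-14,10,9)
river: ρ → (9,8,-15)
river: ρ → (-15,22,2)
river: ρ → (2,22,-15)
river: ρ → (-15,8,9)
ρ-cycle length = 20 (tail of 1 descent step not counted)

20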